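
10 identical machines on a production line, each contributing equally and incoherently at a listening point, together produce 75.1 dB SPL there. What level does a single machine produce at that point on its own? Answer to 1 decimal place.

65.1 dB SPL

10 equal incoherent sources add 10·log₁₀(10) = 10.00 dB over one source.
L_one = 75.1 − 10.00 = 65.1 dB SPL.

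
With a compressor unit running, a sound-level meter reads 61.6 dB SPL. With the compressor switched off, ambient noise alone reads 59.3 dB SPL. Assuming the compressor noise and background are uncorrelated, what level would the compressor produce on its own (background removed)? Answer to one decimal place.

57.7 dB SPL

Background correction is a power subtraction:
L_src = 10·log₁₀(10^(61.6/10) − 10^(59.3/10)) = 10·log₁₀(594300) = 57.7 dB SPL.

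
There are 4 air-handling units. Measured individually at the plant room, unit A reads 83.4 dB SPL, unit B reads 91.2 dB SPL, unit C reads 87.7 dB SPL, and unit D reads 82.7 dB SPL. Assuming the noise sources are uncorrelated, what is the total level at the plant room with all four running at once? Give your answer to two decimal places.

93.64 dB SPL

Incoherent sources sum as intensities:
L_total = 10·log₁₀(10^(83.4/10) + 10^(91.2/10) + 10^(87.7/10) + 10^(82.7/10)) = 10·log₁₀(2312000000) = 93.64 dB SPL.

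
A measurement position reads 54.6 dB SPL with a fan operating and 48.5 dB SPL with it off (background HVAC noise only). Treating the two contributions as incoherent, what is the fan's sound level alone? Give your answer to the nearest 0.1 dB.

53.4 dB SPL

Subtract intensities: L_src = 10·log₁₀(10^(L_total/10) − 10^(L_bg/10)).
L_src = 10·log₁₀(10^(54.6/10) − 10^(48.5/10)) = 10·log₁₀(217600) = 53.4 dB SPL.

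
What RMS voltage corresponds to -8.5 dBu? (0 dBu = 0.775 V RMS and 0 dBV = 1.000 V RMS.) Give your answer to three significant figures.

V = 0.775 V × 10^(-8.5/20).
= 0.775 × 0.3758 = 0.291 V.

0.291 V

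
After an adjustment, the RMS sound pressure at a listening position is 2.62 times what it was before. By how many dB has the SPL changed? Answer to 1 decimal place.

Sound pressure is an amplitude quantity: ΔL = 20·log₁₀(p₂/p₁).
20·log₁₀(2.62) = 8.4 dB.

8.4 dB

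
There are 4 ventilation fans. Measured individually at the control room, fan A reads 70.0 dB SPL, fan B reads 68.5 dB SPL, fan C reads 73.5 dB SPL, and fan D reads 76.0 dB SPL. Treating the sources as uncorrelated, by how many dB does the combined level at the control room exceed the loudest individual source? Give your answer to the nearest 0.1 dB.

3.0 dB

Uncorrelated sources add in intensity (power), not in dB.
L_total = 10·log₁₀(10^(70.0/10) + 10^(68.5/10) + 10^(73.5/10) + 10^(76.0/10)) = 78.99 dB SPL.
Excess over the loudest (76.0 dB): 78.99 − 76.0 = 3.0 dB.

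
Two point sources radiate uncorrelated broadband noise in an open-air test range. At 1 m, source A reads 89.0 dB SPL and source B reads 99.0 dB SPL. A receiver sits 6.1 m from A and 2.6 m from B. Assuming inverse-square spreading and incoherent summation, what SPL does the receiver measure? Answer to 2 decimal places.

At the listener: L_A = 89.0 − 20·log₁₀(6.1) = 73.293 dB; L_B = 99.0 − 20·log₁₀(2.6) = 90.701 dB.
Combined: 10·log₁₀(10^(73.293/10)+10^(90.701/10)) = 90.78 dB SPL.

90.78 dB SPL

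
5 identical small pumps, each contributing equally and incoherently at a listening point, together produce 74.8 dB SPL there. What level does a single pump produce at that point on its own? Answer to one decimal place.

67.8 dB SPL

5 equal incoherent sources add 10·log₁₀(5) = 6.99 dB over one source.
L_one = 74.8 − 6.99 = 67.8 dB SPL.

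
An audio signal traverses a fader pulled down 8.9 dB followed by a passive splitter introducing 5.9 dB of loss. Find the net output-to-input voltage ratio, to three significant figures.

0.182

Net gain = (−8.9) + (−5.9) = -14.8 dB.
Voltage ratio = 10^(-14.8/20) = 0.182.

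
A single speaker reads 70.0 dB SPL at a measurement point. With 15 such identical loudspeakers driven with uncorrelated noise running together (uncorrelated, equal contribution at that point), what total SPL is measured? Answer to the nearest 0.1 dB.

15 equal incoherent sources raise the level by 10·log₁₀(15) = 11.76 dB.
L_total = 70.0 + 11.76 = 81.8 dB SPL.

81.8 dB SPL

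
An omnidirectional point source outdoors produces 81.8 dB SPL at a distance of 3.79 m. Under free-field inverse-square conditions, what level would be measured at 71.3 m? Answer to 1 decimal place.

56.3 dB SPL

For a point source in a free field, ΔL = −20·log₁₀(d₂/d₁).
ΔL = −20·log₁₀(71.3/3.79) = -25.49 dB, so L₂ = 81.8 + (-25.49) = 56.3 dB SPL.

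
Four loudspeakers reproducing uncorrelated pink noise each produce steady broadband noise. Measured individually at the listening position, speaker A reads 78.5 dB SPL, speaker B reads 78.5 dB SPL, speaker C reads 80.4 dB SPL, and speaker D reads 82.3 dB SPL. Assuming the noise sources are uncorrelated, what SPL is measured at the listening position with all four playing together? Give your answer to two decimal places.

86.24 dB SPL

Uncorrelated sources add in intensity (power), not in dB.
L_total = 10·log₁₀(10^(78.5/10) + 10^(78.5/10) + 10^(80.4/10) + 10^(82.3/10)) = 10·log₁₀(421100000) = 86.24 dB SPL.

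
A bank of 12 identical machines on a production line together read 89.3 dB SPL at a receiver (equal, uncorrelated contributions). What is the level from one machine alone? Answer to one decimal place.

12 equal incoherent sources add 10·log₁₀(12) = 10.79 dB over one source.
L_one = 89.3 − 10.79 = 78.5 dB SPL.

78.5 dB SPL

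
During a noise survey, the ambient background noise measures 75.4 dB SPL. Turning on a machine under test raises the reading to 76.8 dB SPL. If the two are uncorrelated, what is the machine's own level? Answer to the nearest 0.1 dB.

Subtract intensities: L_src = 10·log₁₀(10^(L_total/10) − 10^(L_bg/10)).
L_src = 10·log₁₀(10^(76.8/10) − 10^(75.4/10)) = 10·log₁₀(13190000) = 71.2 dB SPL.

71.2 dB SPL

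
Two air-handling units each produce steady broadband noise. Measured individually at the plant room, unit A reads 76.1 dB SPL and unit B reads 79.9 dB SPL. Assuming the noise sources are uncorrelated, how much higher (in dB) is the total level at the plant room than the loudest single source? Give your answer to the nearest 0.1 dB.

1.5 dB

Incoherent sources sum as intensities:
L_total = 10·log₁₀(10^(76.1/10) + 10^(79.9/10)) = 81.41 dB SPL.
Excess over the loudest (79.9 dB): 81.41 − 79.9 = 1.5 dB.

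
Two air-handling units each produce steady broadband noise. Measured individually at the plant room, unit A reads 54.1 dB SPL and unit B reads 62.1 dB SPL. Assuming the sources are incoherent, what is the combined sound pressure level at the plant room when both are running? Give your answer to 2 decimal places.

Add the sources as powers (linear), then convert back to dB:
L_total = 10·log₁₀(10^(54.1/10) + 10^(62.1/10)) = 10·log₁₀(1879000) = 62.74 dB SPL.

62.74 dB SPL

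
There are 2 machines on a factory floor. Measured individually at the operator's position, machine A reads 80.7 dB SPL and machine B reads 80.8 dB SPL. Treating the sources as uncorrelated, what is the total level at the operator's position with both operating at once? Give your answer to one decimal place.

83.8 dB SPL

Incoherent sources sum as intensities:
L_total = 10·log₁₀(10^(80.7/10) + 10^(80.8/10)) = 10·log₁₀(237700000) = 83.8 dB SPL.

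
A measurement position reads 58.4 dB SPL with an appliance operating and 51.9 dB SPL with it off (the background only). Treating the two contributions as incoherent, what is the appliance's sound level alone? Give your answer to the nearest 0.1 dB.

57.3 dB SPL

Background correction is a power subtraction:
L_src = 10·log₁₀(10^(58.4/10) − 10^(51.9/10)) = 10·log₁₀(536900) = 57.3 dB SPL.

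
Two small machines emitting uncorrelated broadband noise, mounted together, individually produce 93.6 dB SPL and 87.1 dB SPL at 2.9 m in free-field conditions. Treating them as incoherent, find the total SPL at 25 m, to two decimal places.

75.77 dB SPL

Combined at 2.9 m: 10·log₁₀(10^(93.6/10)+10^(87.1/10)) = 94.477 dB SPL.
Then apply −20·log₁₀(25/2.9) = -18.711 dB → 75.77 dB SPL.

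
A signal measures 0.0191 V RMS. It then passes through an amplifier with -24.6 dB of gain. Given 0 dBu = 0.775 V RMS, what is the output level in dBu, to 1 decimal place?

-56.8 dBu

Input level: 20·log₁₀(0.0191/0.775) = -32.17 dBu.
Output: -32.17 − 24.6 = -56.8 dBu.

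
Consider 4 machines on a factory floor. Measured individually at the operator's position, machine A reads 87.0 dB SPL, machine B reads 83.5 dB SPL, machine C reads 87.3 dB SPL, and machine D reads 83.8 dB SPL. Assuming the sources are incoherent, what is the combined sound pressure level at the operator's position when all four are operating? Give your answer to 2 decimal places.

91.77 dB SPL

Uncorrelated sources add in intensity (power), not in dB.
L_total = 10·log₁₀(10^(87.0/10) + 10^(83.5/10) + 10^(87.3/10) + 10^(83.8/10)) = 10·log₁₀(1502000000) = 91.77 dB SPL.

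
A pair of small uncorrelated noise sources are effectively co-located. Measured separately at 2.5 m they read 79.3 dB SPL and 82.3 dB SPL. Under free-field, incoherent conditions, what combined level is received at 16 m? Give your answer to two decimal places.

67.94 dB SPL

Combined at 2.5 m: 10·log₁₀(10^(79.3/10)+10^(82.3/10)) = 84.064 dB SPL.
Then apply −20·log₁₀(16/2.5) = -16.124 dB → 67.94 dB SPL.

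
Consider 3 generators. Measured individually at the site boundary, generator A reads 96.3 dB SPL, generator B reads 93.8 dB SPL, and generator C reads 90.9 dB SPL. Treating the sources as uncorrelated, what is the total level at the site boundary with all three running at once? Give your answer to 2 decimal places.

98.97 dB SPL

Uncorrelated sources add in intensity (power), not in dB.
L_total = 10·log₁₀(10^(96.3/10) + 10^(93.8/10) + 10^(90.9/10)) = 10·log₁₀(7895000000) = 98.97 dB SPL.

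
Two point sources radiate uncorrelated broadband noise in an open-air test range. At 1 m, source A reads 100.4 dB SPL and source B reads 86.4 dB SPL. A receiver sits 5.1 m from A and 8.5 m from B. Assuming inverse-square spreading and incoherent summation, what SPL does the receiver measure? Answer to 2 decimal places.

86.31 dB SPL

At the listener: L_A = 100.4 − 20·log₁₀(5.1) = 86.249 dB; L_B = 86.4 − 20·log₁₀(8.5) = 67.812 dB.
Combined: 10·log₁₀(10^(86.249/10)+10^(67.812/10)) = 86.31 dB SPL.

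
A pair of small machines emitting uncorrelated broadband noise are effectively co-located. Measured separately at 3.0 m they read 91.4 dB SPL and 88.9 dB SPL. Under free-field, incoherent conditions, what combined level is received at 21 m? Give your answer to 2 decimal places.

Combined at 3.0 m: 10·log₁₀(10^(91.4/10)+10^(88.9/10)) = 93.338 dB SPL.
Then apply −20·log₁₀(21/3.0) = -16.902 dB → 76.44 dB SPL.

76.44 dB SPL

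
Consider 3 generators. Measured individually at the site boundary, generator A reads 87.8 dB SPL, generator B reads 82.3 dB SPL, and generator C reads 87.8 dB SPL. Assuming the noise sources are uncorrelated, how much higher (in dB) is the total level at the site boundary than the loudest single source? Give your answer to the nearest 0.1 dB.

3.6 dB

Add the sources as powers (linear), then convert back to dB:
L_total = 10·log₁₀(10^(87.8/10) + 10^(82.3/10) + 10^(87.8/10)) = 91.38 dB SPL.
Excess over the loudest (87.8 dB): 91.38 − 87.8 = 3.6 dB.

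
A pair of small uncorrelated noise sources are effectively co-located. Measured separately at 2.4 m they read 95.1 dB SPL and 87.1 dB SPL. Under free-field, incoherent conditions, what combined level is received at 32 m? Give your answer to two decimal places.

73.24 dB SPL

Combined at 2.4 m: 10·log₁₀(10^(95.1/10)+10^(87.1/10)) = 95.739 dB SPL.
Then apply −20·log₁₀(32/2.4) = -22.499 dB → 73.24 dB SPL.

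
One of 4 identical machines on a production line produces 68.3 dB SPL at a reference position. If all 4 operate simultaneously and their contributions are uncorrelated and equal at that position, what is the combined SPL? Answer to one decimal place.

4 equal incoherent sources raise the level by 10·log₁₀(4) = 6.02 dB.
L_total = 68.3 + 6.02 = 74.3 dB SPL.

74.3 dB SPL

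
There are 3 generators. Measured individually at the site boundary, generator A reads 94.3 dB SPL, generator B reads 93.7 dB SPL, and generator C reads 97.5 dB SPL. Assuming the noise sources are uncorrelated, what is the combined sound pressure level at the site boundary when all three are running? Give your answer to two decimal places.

Uncorrelated sources add in intensity (power), not in dB.
L_total = 10·log₁₀(10^(94.3/10) + 10^(93.7/10) + 10^(97.5/10)) = 10·log₁₀(10659000000) = 100.28 dB SPL.

100.28 dB SPL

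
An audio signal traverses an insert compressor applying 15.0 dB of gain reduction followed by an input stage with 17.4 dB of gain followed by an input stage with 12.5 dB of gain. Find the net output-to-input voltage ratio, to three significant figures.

Net gain = (−15.0) + 17.4 + 12.5 = 14.9 dB.
Voltage ratio = 10^(14.9/20) = 5.56.

5.56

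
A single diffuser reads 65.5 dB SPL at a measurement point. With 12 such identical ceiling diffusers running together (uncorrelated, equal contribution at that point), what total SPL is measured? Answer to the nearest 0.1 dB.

12 equal incoherent sources raise the level by 10·log₁₀(12) = 10.79 dB.
L_total = 65.5 + 10.79 = 76.3 dB SPL.

76.3 dB SPL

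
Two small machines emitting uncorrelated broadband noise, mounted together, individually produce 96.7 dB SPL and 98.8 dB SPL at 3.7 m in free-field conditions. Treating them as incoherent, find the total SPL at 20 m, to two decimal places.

86.23 dB SPL

Combined at 3.7 m: 10·log₁₀(10^(96.7/10)+10^(98.8/10)) = 100.886 dB SPL.
Then apply −20·log₁₀(20/3.7) = -14.657 dB → 86.23 dB SPL.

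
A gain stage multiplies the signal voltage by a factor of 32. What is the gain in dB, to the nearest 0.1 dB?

30.1 dB

Voltage ratio → dB uses the 20·log₁₀ form:
20·log₁₀(32) = 30.1 dB.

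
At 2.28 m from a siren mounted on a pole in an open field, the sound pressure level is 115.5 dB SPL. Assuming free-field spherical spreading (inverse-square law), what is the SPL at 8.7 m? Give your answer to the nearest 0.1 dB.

Inverse-square spreading gives ΔL = −20·log₁₀(d₂/d₁).
ΔL = −20·log₁₀(8.7/2.28) = -11.63 dB, so L₂ = 115.5 + (-11.63) = 103.9 dB SPL.

103.9 dB SPL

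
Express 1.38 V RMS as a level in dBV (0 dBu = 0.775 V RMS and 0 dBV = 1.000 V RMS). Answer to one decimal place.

+2.8 dBV

dBV = 20·log₁₀(V / 1.000 V).
20·log₁₀(1.38/1.000) = +2.8 dBV.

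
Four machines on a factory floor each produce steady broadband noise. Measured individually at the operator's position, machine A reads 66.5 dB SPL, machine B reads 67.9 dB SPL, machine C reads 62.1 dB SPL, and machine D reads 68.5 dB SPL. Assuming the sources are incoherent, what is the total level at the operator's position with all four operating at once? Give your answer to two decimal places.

72.86 dB SPL

Uncorrelated sources add in intensity (power), not in dB.
L_total = 10·log₁₀(10^(66.5/10) + 10^(67.9/10) + 10^(62.1/10) + 10^(68.5/10)) = 10·log₁₀(19330000) = 72.86 dB SPL.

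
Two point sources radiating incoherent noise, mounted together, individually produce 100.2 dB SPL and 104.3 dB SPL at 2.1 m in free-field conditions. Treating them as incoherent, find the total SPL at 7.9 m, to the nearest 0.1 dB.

Combined at 2.1 m: 10·log₁₀(10^(100.2/10)+10^(104.3/10)) = 105.73 dB SPL.
Then apply −20·log₁₀(7.9/2.1) = -11.51 dB → 94.2 dB SPL.

94.2 dB SPL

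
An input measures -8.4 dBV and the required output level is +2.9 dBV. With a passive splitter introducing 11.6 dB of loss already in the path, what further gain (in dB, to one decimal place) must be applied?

The required make-up gain is the shortfall in the dB sum.
G = +2.9 − (-8.4) + 11.6 = 22.9 dB.

22.9 dB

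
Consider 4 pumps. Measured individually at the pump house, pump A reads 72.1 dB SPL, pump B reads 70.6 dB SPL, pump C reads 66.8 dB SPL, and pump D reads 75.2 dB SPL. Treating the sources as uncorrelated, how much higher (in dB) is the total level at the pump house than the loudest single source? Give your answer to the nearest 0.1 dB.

Uncorrelated sources add in intensity (power), not in dB.
L_total = 10·log₁₀(10^(72.1/10) + 10^(70.6/10) + 10^(66.8/10) + 10^(75.2/10)) = 78.17 dB SPL.
Excess over the loudest (75.2 dB): 78.17 − 75.2 = 3.0 dB.

3.0 dB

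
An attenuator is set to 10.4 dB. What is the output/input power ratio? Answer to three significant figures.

0.0912

Power ratio = 10^(dB/10).
10^(-10.4/10) = 10^(-1.040) = 0.0912.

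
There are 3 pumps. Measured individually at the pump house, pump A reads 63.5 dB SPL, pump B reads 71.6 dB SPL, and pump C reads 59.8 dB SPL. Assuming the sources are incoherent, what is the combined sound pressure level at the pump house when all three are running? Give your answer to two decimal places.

Uncorrelated sources add in intensity (power), not in dB.
L_total = 10·log₁₀(10^(63.5/10) + 10^(71.6/10) + 10^(59.8/10)) = 10·log₁₀(17650000) = 72.47 dB SPL.

72.47 dB SPL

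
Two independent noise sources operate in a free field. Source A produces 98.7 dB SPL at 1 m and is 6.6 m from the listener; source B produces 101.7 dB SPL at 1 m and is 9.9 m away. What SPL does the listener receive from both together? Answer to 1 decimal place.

At the listener: L_A = 98.7 − 20·log₁₀(6.6) = 82.31 dB; L_B = 101.7 − 20·log₁₀(9.9) = 81.79 dB.
Combined: 10·log₁₀(10^(82.31/10)+10^(81.79/10)) = 85.1 dB SPL.

85.1 dB SPL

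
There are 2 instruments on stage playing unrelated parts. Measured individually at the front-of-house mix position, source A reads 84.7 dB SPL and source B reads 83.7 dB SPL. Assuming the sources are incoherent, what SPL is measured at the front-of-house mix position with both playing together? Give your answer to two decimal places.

Add the sources as powers (linear), then convert back to dB:
L_total = 10·log₁₀(10^(84.7/10) + 10^(83.7/10)) = 10·log₁₀(529500000) = 87.24 dB SPL.

87.24 dB SPL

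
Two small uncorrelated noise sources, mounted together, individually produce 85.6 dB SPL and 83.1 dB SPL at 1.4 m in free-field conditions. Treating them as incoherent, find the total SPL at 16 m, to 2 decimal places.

Combined at 1.4 m: 10·log₁₀(10^(85.6/10)+10^(83.1/10)) = 87.538 dB SPL.
Then apply −20·log₁₀(16/1.4) = -21.160 dB → 66.38 dB SPL.

66.38 dB SPL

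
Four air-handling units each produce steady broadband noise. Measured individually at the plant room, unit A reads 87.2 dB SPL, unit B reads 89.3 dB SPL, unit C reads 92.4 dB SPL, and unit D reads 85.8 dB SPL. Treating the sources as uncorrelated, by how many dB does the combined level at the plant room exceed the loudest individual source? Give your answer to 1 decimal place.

Uncorrelated sources add in intensity (power), not in dB.
L_total = 10·log₁₀(10^(87.2/10) + 10^(89.3/10) + 10^(92.4/10) + 10^(85.8/10)) = 95.43 dB SPL.
Excess over the loudest (92.4 dB): 95.43 − 92.4 = 3.0 dB.

3.0 dB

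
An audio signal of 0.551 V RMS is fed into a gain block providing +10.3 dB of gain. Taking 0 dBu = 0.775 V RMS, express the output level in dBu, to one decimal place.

Input level: 20·log₁₀(0.551/0.775) = -2.96 dBu.
Output: -2.96 + 10.3 = +7.3 dBu.

+7.3 dBu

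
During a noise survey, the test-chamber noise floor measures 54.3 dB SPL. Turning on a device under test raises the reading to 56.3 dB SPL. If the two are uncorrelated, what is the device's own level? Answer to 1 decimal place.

Subtract intensities: L_src = 10·log₁₀(10^(L_total/10) − 10^(L_bg/10)).
L_src = 10·log₁₀(10^(56.3/10) − 10^(54.3/10)) = 10·log₁₀(157400) = 52.0 dB SPL.

52.0 dB SPL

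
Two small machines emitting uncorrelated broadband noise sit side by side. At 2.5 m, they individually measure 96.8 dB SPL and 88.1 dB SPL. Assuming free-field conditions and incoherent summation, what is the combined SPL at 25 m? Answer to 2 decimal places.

77.35 dB SPL

Combined at 2.5 m: 10·log₁₀(10^(96.8/10)+10^(88.1/10)) = 97.350 dB SPL.
Then apply −20·log₁₀(25/2.5) = -20.000 dB → 77.35 dB SPL.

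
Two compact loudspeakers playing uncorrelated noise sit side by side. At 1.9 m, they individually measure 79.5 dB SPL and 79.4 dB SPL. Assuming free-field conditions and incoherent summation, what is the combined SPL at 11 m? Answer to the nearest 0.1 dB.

67.2 dB SPL

Combined at 1.9 m: 10·log₁₀(10^(79.5/10)+10^(79.4/10)) = 82.46 dB SPL.
Then apply −20·log₁₀(11/1.9) = -15.25 dB → 67.2 dB SPL.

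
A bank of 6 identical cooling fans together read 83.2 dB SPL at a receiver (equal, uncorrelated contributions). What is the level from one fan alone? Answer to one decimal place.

75.4 dB SPL

6 equal incoherent sources add 10·log₁₀(6) = 7.78 dB over one source.
L_one = 83.2 − 7.78 = 75.4 dB SPL.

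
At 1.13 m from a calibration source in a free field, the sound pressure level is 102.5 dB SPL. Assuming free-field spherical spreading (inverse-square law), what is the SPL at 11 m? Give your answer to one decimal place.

82.7 dB SPL

For a point source in a free field, ΔL = −20·log₁₀(d₂/d₁).
ΔL = −20·log₁₀(11/1.13) = -19.77 dB, so L₂ = 102.5 + (-19.77) = 82.7 dB SPL.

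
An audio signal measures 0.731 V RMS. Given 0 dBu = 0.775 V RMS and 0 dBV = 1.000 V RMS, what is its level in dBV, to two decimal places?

-2.72 dBV

dBV = 20·log₁₀(V / 1.000 V).
20·log₁₀(0.731/1.000) = -2.72 dBV.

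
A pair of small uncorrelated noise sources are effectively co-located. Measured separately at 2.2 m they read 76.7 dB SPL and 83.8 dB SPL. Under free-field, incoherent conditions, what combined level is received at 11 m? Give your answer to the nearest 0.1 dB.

70.6 dB SPL

Combined at 2.2 m: 10·log₁₀(10^(76.7/10)+10^(83.8/10)) = 84.57 dB SPL.
Then apply −20·log₁₀(11/2.2) = -13.98 dB → 70.6 dB SPL.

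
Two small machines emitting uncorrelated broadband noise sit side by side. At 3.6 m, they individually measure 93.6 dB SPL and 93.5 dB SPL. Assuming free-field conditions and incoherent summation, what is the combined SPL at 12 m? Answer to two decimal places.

86.10 dB SPL

Combined at 3.6 m: 10·log₁₀(10^(93.6/10)+10^(93.5/10)) = 96.561 dB SPL.
Then apply −20·log₁₀(12/3.6) = -10.458 dB → 86.10 dB SPL.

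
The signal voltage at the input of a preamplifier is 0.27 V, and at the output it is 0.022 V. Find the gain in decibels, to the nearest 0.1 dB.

-21.8 dB

For a voltage ratio, dB = 20·log₁₀(V₂/V₁).
20·log₁₀(0.022/0.27) = 20·log₁₀(0.08148) = -21.8 dB.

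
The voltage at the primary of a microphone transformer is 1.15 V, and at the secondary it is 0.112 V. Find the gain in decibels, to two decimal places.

-20.23 dB

Voltage ratio → dB uses the 20·log₁₀ form:
20·log₁₀(0.112/1.15) = 20·log₁₀(0.09739) = -20.23 dB.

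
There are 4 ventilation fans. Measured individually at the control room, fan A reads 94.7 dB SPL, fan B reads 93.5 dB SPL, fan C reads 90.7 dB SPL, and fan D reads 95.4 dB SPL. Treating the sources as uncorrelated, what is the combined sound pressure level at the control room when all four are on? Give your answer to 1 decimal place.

99.9 dB SPL

Add the sources as powers (linear), then convert back to dB:
L_total = 10·log₁₀(10^(94.7/10) + 10^(93.5/10) + 10^(90.7/10) + 10^(95.4/10)) = 10·log₁₀(9832000000) = 99.9 dB SPL.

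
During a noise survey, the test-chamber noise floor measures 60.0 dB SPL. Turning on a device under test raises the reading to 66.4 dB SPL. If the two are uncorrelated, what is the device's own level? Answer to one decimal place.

Subtract intensities: L_src = 10·log₁₀(10^(L_total/10) − 10^(L_bg/10)).
L_src = 10·log₁₀(10^(66.4/10) − 10^(60.0/10)) = 10·log₁₀(3365000) = 65.3 dB SPL.

65.3 dB SPL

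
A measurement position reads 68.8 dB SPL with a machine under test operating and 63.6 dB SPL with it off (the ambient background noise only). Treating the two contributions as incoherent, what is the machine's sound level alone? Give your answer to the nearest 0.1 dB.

Remove the background by subtracting linear intensities:
L_src = 10·log₁₀(10^(68.8/10) − 10^(63.6/10)) = 10·log₁₀(5295000) = 67.2 dB SPL.

67.2 dB SPL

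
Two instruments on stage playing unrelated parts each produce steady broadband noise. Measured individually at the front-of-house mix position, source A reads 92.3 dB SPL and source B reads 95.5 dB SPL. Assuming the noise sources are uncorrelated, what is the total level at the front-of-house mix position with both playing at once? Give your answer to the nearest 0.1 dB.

Uncorrelated sources add in intensity (power), not in dB.
L_total = 10·log₁₀(10^(92.3/10) + 10^(95.5/10)) = 10·log₁₀(5246000000) = 97.2 dB SPL.

97.2 dB SPL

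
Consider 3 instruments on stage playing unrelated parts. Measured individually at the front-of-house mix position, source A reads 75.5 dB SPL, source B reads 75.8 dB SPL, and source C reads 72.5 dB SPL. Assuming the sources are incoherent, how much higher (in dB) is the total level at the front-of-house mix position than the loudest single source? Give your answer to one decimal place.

Incoherent sources sum as intensities:
L_total = 10·log₁₀(10^(75.5/10) + 10^(75.8/10) + 10^(72.5/10)) = 79.60 dB SPL.
Excess over the loudest (75.8 dB): 79.60 − 75.8 = 3.8 dB.

3.8 dB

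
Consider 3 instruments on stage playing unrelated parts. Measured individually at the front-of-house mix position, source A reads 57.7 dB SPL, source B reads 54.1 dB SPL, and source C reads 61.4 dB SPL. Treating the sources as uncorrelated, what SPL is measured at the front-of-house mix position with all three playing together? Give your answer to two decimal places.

63.48 dB SPL

Incoherent sources sum as intensities:
L_total = 10·log₁₀(10^(57.7/10) + 10^(54.1/10) + 10^(61.4/10)) = 10·log₁₀(2226000) = 63.48 dB SPL.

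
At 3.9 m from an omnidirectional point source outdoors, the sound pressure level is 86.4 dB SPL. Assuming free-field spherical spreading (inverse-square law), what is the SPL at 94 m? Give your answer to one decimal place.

Inverse-square spreading gives ΔL = −20·log₁₀(d₂/d₁).
ΔL = −20·log₁₀(94/3.9) = -27.64 dB, so L₂ = 86.4 + (-27.64) = 58.8 dB SPL.

58.8 dB SPL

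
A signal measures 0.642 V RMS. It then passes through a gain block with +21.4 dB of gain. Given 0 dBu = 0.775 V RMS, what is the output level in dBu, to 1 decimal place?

+19.8 dBu

Input level: 20·log₁₀(0.642/0.775) = -1.64 dBu.
Output: -1.64 + 21.4 = +19.8 dBu.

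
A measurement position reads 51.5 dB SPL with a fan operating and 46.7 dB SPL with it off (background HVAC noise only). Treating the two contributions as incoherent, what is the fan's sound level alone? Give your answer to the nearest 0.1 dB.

Background correction is a power subtraction:
L_src = 10·log₁₀(10^(51.5/10) − 10^(46.7/10)) = 10·log₁₀(94480) = 49.8 dB SPL.

49.8 dB SPL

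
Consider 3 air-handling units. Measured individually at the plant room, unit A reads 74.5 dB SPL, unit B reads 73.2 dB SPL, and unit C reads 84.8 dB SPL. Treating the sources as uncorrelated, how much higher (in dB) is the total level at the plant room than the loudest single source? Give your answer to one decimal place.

0.7 dB

Incoherent sources sum as intensities:
L_total = 10·log₁₀(10^(74.5/10) + 10^(73.2/10) + 10^(84.8/10)) = 85.45 dB SPL.
Excess over the loudest (84.8 dB): 85.45 − 84.8 = 0.7 dB.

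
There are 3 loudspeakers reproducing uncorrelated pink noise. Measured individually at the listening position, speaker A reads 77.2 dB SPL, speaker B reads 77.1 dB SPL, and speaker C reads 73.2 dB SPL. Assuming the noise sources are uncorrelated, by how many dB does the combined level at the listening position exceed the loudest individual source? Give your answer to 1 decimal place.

3.8 dB

Uncorrelated sources add in intensity (power), not in dB.
L_total = 10·log₁₀(10^(77.2/10) + 10^(77.1/10) + 10^(73.2/10)) = 80.96 dB SPL.
Excess over the loudest (77.2 dB): 80.96 − 77.2 = 3.8 dB.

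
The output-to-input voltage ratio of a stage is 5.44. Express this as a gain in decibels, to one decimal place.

14.7 dB

Voltage is an amplitude quantity, so gain = 20·log₁₀(V_out/V_in).
20·log₁₀(5.44) = 14.7 dB.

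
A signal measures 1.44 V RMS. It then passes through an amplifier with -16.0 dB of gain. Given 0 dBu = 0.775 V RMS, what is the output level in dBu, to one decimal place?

Input level: 20·log₁₀(1.44/0.775) = 5.38 dBu.
Output: 5.38 − 16.0 = -10.6 dBu.

-10.6 dBu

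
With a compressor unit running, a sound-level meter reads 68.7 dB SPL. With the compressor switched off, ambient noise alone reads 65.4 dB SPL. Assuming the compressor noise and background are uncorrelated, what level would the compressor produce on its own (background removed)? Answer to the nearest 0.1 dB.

66.0 dB SPL

Remove the background by subtracting linear intensities:
L_src = 10·log₁₀(10^(68.7/10) − 10^(65.4/10)) = 10·log₁₀(3946000) = 66.0 dB SPL.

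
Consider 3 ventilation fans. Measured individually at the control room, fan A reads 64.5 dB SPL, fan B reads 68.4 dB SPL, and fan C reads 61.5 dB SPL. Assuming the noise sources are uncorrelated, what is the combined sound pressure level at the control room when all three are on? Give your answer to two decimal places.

70.47 dB SPL

Incoherent sources sum as intensities:
L_total = 10·log₁₀(10^(64.5/10) + 10^(68.4/10) + 10^(61.5/10)) = 10·log₁₀(11150000) = 70.47 dB SPL.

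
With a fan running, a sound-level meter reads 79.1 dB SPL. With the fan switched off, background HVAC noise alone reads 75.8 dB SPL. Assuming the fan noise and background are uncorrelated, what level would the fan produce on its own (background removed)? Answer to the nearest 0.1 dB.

Background correction is a power subtraction:
L_src = 10·log₁₀(10^(79.1/10) − 10^(75.8/10)) = 10·log₁₀(43260000) = 76.4 dB SPL.

76.4 dB SPL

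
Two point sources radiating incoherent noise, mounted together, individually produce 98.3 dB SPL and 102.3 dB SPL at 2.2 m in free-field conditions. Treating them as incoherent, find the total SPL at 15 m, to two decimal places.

Combined at 2.2 m: 10·log₁₀(10^(98.3/10)+10^(102.3/10)) = 103.755 dB SPL.
Then apply −20·log₁₀(15/2.2) = -16.673 dB → 87.08 dB SPL.

87.08 dB SPL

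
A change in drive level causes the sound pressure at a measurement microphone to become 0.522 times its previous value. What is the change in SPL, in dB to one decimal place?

Sound pressure is an amplitude quantity: ΔL = 20·log₁₀(p₂/p₁).
20·log₁₀(0.522) = -5.6 dB.

-5.6 dB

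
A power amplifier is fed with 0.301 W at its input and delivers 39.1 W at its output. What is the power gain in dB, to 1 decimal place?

Power ratio → dB uses the 10·log₁₀ form:
10·log₁₀(39.1/0.301) = 10·log₁₀(129.9) = 21.1 dB.

21.1 dB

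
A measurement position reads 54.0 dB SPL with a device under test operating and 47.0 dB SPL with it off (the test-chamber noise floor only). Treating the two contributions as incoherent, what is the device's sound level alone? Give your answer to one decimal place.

Background correction is a power subtraction:
L_src = 10·log₁₀(10^(54.0/10) − 10^(47.0/10)) = 10·log₁₀(201100) = 53.0 dB SPL.

53.0 dB SPL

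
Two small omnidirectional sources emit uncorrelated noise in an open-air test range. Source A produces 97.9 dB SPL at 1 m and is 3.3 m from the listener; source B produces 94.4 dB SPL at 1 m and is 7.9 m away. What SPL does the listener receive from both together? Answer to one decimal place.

87.9 dB SPL

At the listener: L_A = 97.9 − 20·log₁₀(3.3) = 87.53 dB; L_B = 94.4 − 20·log₁₀(7.9) = 76.45 dB.
Combined: 10·log₁₀(10^(87.53/10)+10^(76.45/10)) = 87.9 dB SPL.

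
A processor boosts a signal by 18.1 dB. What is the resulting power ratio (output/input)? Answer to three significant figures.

64.6

Power ratio = 10^(dB/10).
10^(18.1/10) = 10^(1.810) = 64.6.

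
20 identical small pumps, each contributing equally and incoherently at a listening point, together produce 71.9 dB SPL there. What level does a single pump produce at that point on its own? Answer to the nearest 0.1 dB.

20 equal incoherent sources add 10·log₁₀(20) = 13.01 dB over one source.
L_one = 71.9 − 13.01 = 58.9 dB SPL.

58.9 dB SPL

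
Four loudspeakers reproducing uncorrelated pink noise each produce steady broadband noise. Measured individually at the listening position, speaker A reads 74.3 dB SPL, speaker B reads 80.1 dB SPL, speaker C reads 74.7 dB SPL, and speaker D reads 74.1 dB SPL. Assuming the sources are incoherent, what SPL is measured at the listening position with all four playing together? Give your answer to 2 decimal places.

82.66 dB SPL

Add the sources as powers (linear), then convert back to dB:
L_total = 10·log₁₀(10^(74.3/10) + 10^(80.1/10) + 10^(74.7/10) + 10^(74.1/10)) = 10·log₁₀(184500000) = 82.66 dB SPL.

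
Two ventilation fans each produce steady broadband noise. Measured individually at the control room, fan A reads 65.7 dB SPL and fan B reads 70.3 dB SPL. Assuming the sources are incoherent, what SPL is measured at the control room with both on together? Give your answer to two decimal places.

Uncorrelated sources add in intensity (power), not in dB.
L_total = 10·log₁₀(10^(65.7/10) + 10^(70.3/10)) = 10·log₁₀(14430000) = 71.59 dB SPL.

71.59 dB SPL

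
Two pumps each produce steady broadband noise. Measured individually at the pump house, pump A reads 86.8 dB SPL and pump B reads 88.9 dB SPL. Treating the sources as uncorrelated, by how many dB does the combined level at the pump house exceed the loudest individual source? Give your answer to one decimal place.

Uncorrelated sources add in intensity (power), not in dB.
L_total = 10·log₁₀(10^(86.8/10) + 10^(88.9/10)) = 90.99 dB SPL.
Excess over the loudest (88.9 dB): 90.99 − 88.9 = 2.1 dB.

2.1 dB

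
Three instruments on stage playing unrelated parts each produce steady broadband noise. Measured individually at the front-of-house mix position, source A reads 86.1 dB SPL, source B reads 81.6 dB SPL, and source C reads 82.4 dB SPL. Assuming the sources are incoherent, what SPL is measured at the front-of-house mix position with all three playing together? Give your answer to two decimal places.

88.61 dB SPL

Uncorrelated sources add in intensity (power), not in dB.
L_total = 10·log₁₀(10^(86.1/10) + 10^(81.6/10) + 10^(82.4/10)) = 10·log₁₀(725700000) = 88.61 dB SPL.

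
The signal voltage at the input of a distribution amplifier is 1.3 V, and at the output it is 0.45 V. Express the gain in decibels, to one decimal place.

Voltage is an amplitude quantity, so gain = 20·log₁₀(V_out/V_in).
20·log₁₀(0.45/1.3) = 20·log₁₀(0.3462) = -9.2 dB.

-9.2 dB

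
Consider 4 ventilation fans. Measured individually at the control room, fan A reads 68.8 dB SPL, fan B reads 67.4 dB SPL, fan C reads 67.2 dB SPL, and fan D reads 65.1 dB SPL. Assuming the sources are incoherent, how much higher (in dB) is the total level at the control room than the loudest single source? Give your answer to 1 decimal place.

4.5 dB

Uncorrelated sources add in intensity (power), not in dB.
L_total = 10·log₁₀(10^(68.8/10) + 10^(67.4/10) + 10^(67.2/10) + 10^(65.1/10)) = 73.34 dB SPL.
Excess over the loudest (68.8 dB): 73.34 − 68.8 = 4.5 dB.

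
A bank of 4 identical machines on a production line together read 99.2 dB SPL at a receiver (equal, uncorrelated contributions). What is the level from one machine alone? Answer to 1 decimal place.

93.2 dB SPL

4 equal incoherent sources add 10·log₁₀(4) = 6.02 dB over one source.
L_one = 99.2 − 6.02 = 93.2 dB SPL.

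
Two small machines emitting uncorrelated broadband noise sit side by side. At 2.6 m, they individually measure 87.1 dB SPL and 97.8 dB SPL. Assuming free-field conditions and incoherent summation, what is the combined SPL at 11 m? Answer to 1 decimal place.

85.6 dB SPL

Combined at 2.6 m: 10·log₁₀(10^(87.1/10)+10^(97.8/10)) = 98.15 dB SPL.
Then apply −20·log₁₀(11/2.6) = -12.53 dB → 85.6 dB SPL.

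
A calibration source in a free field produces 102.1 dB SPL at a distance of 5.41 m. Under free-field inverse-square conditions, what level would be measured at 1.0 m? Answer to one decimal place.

For a point source in a free field, ΔL = −20·log₁₀(d₂/d₁).
ΔL = −20·log₁₀(1.0/5.41) = 14.66 dB, so L₂ = 102.1 + (14.66) = 116.8 dB SPL.

116.8 dB SPL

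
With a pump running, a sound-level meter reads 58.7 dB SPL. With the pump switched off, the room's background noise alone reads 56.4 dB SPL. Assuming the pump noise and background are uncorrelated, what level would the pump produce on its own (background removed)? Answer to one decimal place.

54.8 dB SPL

Background correction is a power subtraction:
L_src = 10·log₁₀(10^(58.7/10) − 10^(56.4/10)) = 10·log₁₀(304800) = 54.8 dB SPL.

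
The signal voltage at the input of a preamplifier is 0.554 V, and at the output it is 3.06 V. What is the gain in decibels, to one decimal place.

Voltage ratio → dB uses the 20·log₁₀ form:
20·log₁₀(3.06/0.554) = 20·log₁₀(5.523) = 14.8 dB.

14.8 dB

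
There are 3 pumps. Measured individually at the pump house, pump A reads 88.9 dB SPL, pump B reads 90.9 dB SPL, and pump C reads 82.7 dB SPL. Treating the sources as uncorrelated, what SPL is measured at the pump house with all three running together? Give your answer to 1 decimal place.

93.4 dB SPL

Uncorrelated sources add in intensity (power), not in dB.
L_total = 10·log₁₀(10^(88.9/10) + 10^(90.9/10) + 10^(82.7/10)) = 10·log₁₀(2193000000) = 93.4 dB SPL.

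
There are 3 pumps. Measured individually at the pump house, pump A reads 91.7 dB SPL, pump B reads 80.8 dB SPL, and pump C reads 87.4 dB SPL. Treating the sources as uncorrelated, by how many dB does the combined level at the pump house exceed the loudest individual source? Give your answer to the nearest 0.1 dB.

1.6 dB

Uncorrelated sources add in intensity (power), not in dB.
L_total = 10·log₁₀(10^(91.7/10) + 10^(80.8/10) + 10^(87.4/10)) = 93.32 dB SPL.
Excess over the loudest (91.7 dB): 93.32 − 91.7 = 1.6 dB.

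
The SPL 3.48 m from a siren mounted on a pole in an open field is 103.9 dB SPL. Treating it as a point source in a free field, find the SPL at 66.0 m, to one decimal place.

78.3 dB SPL

For a point source in a free field, ΔL = −20·log₁₀(d₂/d₁).
ΔL = −20·log₁₀(66.0/3.48) = -25.56 dB, so L₂ = 103.9 + (-25.56) = 78.3 dB SPL.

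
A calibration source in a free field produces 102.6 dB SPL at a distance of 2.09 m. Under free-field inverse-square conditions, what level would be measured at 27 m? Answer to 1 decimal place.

Free-field point source: level drops by 20·log₁₀ of the distance ratio.
ΔL = −20·log₁₀(27/2.09) = -22.22 dB, so L₂ = 102.6 + (-22.22) = 80.4 dB SPL.

80.4 dB SPL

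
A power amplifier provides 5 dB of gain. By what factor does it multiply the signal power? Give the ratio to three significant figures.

Power ratio = 10^(dB/10).
10^(5/10) = 10^(0.5000) = 3.16.

3.16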